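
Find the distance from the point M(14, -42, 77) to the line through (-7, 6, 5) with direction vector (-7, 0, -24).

48

Direction vector d = (-7, 0, -24).
AP = (21, -48, 72); AP·d = -1875, |AP|² = 7929, |d|² = 625.
distance² = |AP|² − (AP·d)²/|d|² = 7929 − 3515625/625 = 2304, so the distance is 48.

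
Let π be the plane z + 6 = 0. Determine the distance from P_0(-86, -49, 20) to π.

Normal vector n = (0, 0, 1), and n·(-86, -49, 20) - (-6) = 26.
|n| = √(0 + 0 + 1) = 1, so the distance is |26|/1 = 26.

26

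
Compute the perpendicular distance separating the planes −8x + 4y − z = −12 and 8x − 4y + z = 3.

Divide the second equation by -1 to match normals: −8x + 4y − z = -3.
With common normal n = (−8, 4, −1) (|n| = 9), the distance is |(-12) − (-3)|/|n| = 9/9 = 1.

1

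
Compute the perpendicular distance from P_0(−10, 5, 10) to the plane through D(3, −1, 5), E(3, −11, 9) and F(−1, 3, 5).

DE = (0, −10, 4) and DF = (−4, 4, 0), so a normal is n = DE × DF = (−16, −16, −40).
d = |(-16)·(-10) + (-16)·5 + (-40)·10 − (-232)| / √(256 + 256 + 1600) = |-88| / (8√33) = √33/3.

√33/3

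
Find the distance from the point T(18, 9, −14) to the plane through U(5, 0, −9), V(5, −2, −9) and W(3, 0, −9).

5

UV = (0, −2, 0) and UW = (−2, 0, 0), so a normal is n = UV × UW = (0, 0, −4).
Then n·(18, 9, −14) − 36 = 20.
|n| = √(0 + 0 + 16) = 4, so the distance is |20|/4 = 5.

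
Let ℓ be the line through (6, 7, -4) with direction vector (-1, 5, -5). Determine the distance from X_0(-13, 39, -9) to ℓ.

Direction vector d = (-1, 5, -5).
AP = (-19, 32, -5), and AP × d = (-135, -90, -63).
|AP × d|² = 30294 and |d|² = 51, so the distance is √(30294/51) = √594 = 3√66.

3√66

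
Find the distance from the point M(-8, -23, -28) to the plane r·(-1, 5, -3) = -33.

d = |(-1)·(-8) + 5·(-23) + (-3)·(-28) − (-33)| / √(1 + 25 + 9) = |10| / √35 = 2√35/7.

2√35/7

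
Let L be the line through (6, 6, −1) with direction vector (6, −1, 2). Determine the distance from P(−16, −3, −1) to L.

14

Direction vector d = (6, −1, 2).
AP = (−22, −9, 0); AP·d = -123, |AP|² = 565, |d|² = 41.
distance² = |AP|² − (AP·d)²/|d|² = 565 − 15129/41 = 196, so the distance is 14.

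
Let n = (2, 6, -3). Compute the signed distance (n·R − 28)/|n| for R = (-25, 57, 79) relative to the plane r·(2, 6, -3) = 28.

27/7

n·R − 28 = 27.
|n| = 7, so the signed distance is 27/7.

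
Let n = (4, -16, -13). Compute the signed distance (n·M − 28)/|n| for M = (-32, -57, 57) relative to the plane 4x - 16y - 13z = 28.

5/7

n·M − 28 = 15.
|n| = 21, so the signed distance is 15/21 = 5/7.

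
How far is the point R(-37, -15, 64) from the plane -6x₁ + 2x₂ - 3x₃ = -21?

n = (-6, 2, -3); n·P − (-21) = 21; |n| = 7; distance = 21/7 = 3.

3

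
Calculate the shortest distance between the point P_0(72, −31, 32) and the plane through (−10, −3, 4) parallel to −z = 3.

Parallel planes share the normal n = (0, 0, −1); since (−10, −3, 4) lies on the plane, its equation is −z = -4.
n = (0, 0, −1); n·P − (-4) = -28; |n| = 1; distance = 28/1 = 28.

28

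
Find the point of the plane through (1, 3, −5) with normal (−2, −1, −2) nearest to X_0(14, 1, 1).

The perpendicular from X_0 has direction n = (−2, −1, −2): r = (14, 1, 1) + λ(−2, −1, −2).
Substitute into the plane: n·(X_0 + λn) = 5 gives -31 + 9λ = 5, so λ = 4.
Foot = (14, 1, 1) + 4·(−2, −1, −2) = (6, −3, −7).

(6, -3, -7)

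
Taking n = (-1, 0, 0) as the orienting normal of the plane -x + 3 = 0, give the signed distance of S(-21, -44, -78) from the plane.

24

n·S − (-3) = 24.
|n| = 1, so the signed distance is 24/1 = 24.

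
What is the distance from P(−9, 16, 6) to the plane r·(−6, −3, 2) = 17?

1/7

Normal vector n = (−6, −3, 2), and n·(−9, 16, 6) − 17 = 1.
|n| = √(36 + 9 + 4) = 7, so the distance is |1|/7 = 1/7.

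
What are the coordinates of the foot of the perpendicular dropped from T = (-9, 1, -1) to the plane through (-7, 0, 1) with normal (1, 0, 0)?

n = (1, 0, 0), |n|² = 1, and n·T − (-7) = -2.
t = -2/1 = -2, so the foot is T − t·n = (-9, 1, -1) − (-2)·(1, 0, 0) = (-7, 1, -1).

(-7, 1, -1)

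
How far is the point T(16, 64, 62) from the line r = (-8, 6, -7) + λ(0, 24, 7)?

2√769

Direction vector d = (0, 24, 7).
AP = (24, 58, 69); AP·d = 1875, |AP|² = 8701, |d|² = 625.
distance² = |AP|² − (AP·d)²/|d|² = 8701 − 3515625/625 = 3076, so the distance is 2√769.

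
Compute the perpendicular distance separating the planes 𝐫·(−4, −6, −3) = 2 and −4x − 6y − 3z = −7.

9/√61

With common normal n = (−4, −6, −3) (|n| = √61), the distance is |2 − (-7)|/|n| = 9/√61 = 9√61/61.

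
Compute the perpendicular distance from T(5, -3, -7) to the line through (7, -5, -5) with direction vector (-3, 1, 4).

Direction vector d = (-3, 1, 4).
AP = (-2, 2, -2); AP·d = 0, |AP|² = 12, |d|² = 26.
distance² = |AP|² − (AP·d)²/|d|² = 12 − 0/26 = 12, so the distance is 2√3.

2√3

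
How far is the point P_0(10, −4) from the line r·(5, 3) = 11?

27/√34

d = |5·10 + 3·(-4) − 11| / √(25 + 9) = |27|/√34 = 27√34/34.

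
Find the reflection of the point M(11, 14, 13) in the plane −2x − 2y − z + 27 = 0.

(-5, -2, 5)

n = (−2, −2, −1), |n|² = 9, n·M − (-27) = -36, so t = -36/9 = -4.
Foot F = M − (-4)·n = (3, 6, 9); the reflection is 2F − M = (−5, −2, 5).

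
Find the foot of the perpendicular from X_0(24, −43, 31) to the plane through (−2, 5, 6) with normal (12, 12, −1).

(36, -31, 30)

The perpendicular from X_0 has direction n = (12, 12, −1): r = (24, −43, 31) + λ(12, 12, −1).
Substitute into the plane: n·(X_0 + λn) = 30 gives -259 + 289λ = 30, so λ = 1.
Foot = (24, −43, 31) + 1·(12, 12, −1) = (36, −31, 30).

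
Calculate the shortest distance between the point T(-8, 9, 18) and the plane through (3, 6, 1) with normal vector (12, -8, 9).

3/17

The plane has equation n·(r − (3, 6, 1)) = 0, i.e. n·r = -3.
Then n·(-8, 9, 18) - (-3) = -3.
|n| = √(144 + 64 + 81) = 17, so the distance is |-3|/17 = 3/17.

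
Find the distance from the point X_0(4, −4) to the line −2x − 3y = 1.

d = |(-2)·4 + (-3)·(-4) − 1| / √(4 + 9) = |3|/√13 = 3/√13.

3/√13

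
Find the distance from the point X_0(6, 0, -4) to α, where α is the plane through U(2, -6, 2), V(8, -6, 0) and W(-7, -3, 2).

UV = (6, 0, -2) and UW = (-9, 3, 0), so a normal is n = UV × UW = (6, 18, 18).
d = |6·6 + 18·0 + 18·(-4) − (-60)| / √(36 + 324 + 324) = |24| / (6√19) = 4√19/19.

4√19/19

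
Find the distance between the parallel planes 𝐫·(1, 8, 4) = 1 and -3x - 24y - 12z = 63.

22/9

Divide the second equation by -3 to match normals: x + 8y + 4z = -21.
Both planes have normal n = (1, 8, 4), |n| = 9. Any point on the first plane is at distance |(-21) − 1|/|n| = 22/9 from the second.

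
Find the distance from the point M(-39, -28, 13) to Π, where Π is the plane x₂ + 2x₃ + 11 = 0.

9/√5

n = (0, 1, 2); n·P − (-11) = 9; |n| = √5; distance = 9/√5 = 9√5/5.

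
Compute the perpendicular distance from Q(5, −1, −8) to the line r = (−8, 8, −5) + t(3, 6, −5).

√259

Direction vector d = (3, 6, −5).
AP = (13, −9, −3), and AP × d = (63, 56, 105).
|AP × d|² = 18130 and |d|² = 70, so the distance is √(18130/70) = √259.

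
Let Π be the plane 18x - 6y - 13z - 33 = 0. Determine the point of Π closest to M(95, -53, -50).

(5, -23, 15)

The perpendicular from M has direction n = (18, -6, -13): r = (95, -53, -50) + μ(18, -6, -13).
Substitute into the plane: n·(M + μn) = 33 gives 2678 + 529μ = 33, so μ = -5.
Foot = (95, -53, -50) + (-5)·(18, -6, -13) = (5, -23, 15).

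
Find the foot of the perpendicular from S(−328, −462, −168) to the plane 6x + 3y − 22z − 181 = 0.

(-7586/23, -10647/23, -3710/23)

n = (6, 3, −22), |n|² = 529, and n·S − 181 = 161.
t = 161/529 = 7/23, so the foot is S − t·n = (−328, −462, −168) − (7/23)·(6, 3, −22) = (−7586/23, −10647/23, −3710/23).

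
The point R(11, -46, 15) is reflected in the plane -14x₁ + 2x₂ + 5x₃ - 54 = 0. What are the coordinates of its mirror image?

With n = (-14, 2, 5), the signed offset is (n·R − 54)/|n|² = -225/225 = -1.
R' = R − 2t·n = (11, -46, 15) − (-2)·(-14, 2, 5) = (-17, -42, 25).

(-17, -42, 25)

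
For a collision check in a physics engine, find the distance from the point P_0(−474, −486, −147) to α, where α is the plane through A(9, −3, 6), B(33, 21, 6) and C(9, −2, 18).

9

AB = (24, 24, 0) and AC = (0, 1, 12), so a normal is n = AB × AC = (288, −288, 24).
Then n·(−474, −486, −147) − 3600 = −3672.
|n| = √(82944 + 82944 + 576) = 408, so the distance is |-3672|/408 = 9.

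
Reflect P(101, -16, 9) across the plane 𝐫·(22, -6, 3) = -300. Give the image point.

(-119, 44, -21)

n = (22, -6, 3), |n|² = 529, n·P − (-300) = 2645, so t = 2645/529 = 5.
Foot F = P − 5·n = (-9, 14, -6); the reflection is 2F − P = (-119, 44, -21).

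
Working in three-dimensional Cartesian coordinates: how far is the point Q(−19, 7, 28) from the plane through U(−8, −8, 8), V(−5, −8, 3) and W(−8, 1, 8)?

5/√34

UV = (3, 0, −5) and UW = (0, 9, 0), so a normal is n = UV × UW = (45, 0, 27).
Then n·(−19, 7, 28) − (−144) = 45.
|n| = √(2025 + 0 + 729) = 9√34, so the distance is |45|/(9√34) = 5√34/34.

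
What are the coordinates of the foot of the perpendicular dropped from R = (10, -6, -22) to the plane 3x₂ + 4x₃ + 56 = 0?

(10, 0, -14)

The perpendicular from R has direction n = (0, 3, 4): r = (10, -6, -22) + t(0, 3, 4).
Substitute into the plane: n·(R + tn) = -56 gives -106 + 25t = -56, so t = 2.
Foot = (10, -6, -22) + 2·(0, 3, 4) = (10, 0, -14).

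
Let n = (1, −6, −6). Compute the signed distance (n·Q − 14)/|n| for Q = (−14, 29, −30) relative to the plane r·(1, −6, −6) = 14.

-22/√73

n·Q − 14 = -22.
|n| = √73, so the signed distance is -22/√73.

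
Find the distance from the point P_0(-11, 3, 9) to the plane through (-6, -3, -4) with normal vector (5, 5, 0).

The plane has equation n·(r − (-6, -3, -4)) = 0, i.e. n·r = -45.
Then n·(-11, 3, 9) - (-45) = 5.
|n| = √(25 + 25 + 0) = 5√2, so the distance is |5|/(5√2) = 1/√2.

√2/2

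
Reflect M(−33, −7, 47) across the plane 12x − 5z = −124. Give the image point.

n = (12, 0, −5), |n|² = 169, n·M − (-124) = -507, so t = -507/169 = -3.
Foot F = M − (-3)·n = (3, −7, 32); the reflection is 2F − M = (39, −7, 17).

(39, -7, 17)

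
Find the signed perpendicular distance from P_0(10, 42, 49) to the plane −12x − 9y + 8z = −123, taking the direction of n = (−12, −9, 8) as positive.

n·P_0 − (-123) = 17.
|n| = 17, so the signed distance is 17/17 = 1.

1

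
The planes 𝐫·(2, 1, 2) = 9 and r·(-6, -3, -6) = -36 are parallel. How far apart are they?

1

Divide the second equation by -3 to match normals: 2x + y + 2z = 12.
With common normal n = (2, 1, 2) (|n| = 3), the distance is |9 − 12|/|n| = 3/3 = 1.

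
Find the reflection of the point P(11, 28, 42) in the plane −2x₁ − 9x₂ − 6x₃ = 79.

(-9, -62, -18)

n = (−2, −9, −6), |n|² = 121, n·P − 79 = -605, so t = -605/121 = -5.
Foot F = P − (-5)·n = (1, −17, 12); the reflection is 2F − P = (−9, −62, −18).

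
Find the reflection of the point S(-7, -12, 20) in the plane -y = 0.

n = (0, -1, 0), |n|² = 1, n·S − 0 = 12, so t = 12/1 = 12.
Foot F = S − 12·n = (-7, 0, 20); the reflection is 2F − S = (-7, 12, 20).

(-7, 12, 20)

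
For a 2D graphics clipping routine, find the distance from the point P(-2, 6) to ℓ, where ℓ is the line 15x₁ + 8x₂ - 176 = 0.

The normal to the line is n = (15, 8) with |n| = 17.
|n·P − 176| = |18 − 176| = 158, so the distance is 158/17.

158/17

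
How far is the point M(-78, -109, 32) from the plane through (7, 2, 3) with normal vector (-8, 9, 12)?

The plane has equation n·(r − (7, 2, 3)) = 0, i.e. n·r = -2.
n = (-8, 9, 12); n·P − (-2) = 29; |n| = 17; distance = 29/17.

29/17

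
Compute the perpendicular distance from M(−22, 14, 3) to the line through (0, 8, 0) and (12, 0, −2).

A direction vector is d = (12, −8, −2).
AP = (−22, 6, 3), and AP × d = (12, −8, 104).
|AP × d|² = 11024 and |d|² = 212, so the distance is √(11024/212) = √52 = 2√13.

2√13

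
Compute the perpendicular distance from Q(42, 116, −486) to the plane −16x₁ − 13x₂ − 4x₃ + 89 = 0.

d = |(-16)·42 + (-13)·116 + (-4)·(-486) − (-89)| / √(256 + 169 + 16) = |-147| / 21 = 7.

7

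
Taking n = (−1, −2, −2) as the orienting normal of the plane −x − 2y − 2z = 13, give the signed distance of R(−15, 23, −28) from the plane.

n·R − 13 = 12.
|n| = 3, so the signed distance is 12/3 = 4.

4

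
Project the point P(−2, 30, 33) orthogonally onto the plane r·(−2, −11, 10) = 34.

(-34/15, 428/15, 103/3)

The perpendicular from P has direction n = (−2, −11, 10): r = (−2, 30, 33) + μ(−2, −11, 10).
Substitute into the plane: n·(P + μn) = 34 gives 4 + 225μ = 34, so μ = 2/15.
Foot = (−2, 30, 33) + (2/15)·(−2, −11, 10) = (−34/15, 428/15, 103/3).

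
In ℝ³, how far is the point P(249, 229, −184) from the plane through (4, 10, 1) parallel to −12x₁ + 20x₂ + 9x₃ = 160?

Parallel planes share the normal n = (−12, 20, 9); since (4, 10, 1) lies on the plane, its equation is −12x₁ + 20x₂ + 9x₃ = 161.
n = (−12, 20, 9); n·P − 161 = -225; |n| = 25; distance = 225/25 = 9.

9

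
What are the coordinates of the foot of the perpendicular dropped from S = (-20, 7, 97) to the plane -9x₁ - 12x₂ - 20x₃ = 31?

(-47, -29, 37)

n = (-9, -12, -20), |n|² = 625, and n·S − 31 = -1875.
t = -1875/625 = -3, so the foot is S − t·n = (-20, 7, 97) − (-3)·(-9, -12, -20) = (-47, -29, 37).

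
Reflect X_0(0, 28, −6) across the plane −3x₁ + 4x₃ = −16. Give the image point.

(-48/25, 28, -86/25)

n = (−3, 0, 4), |n|² = 25, n·X_0 − (-16) = -8, so t = -8/25.
Foot F = X_0 − (-8/25)·n = (−24/25, 28, −118/25); the reflection is 2F − X_0 = (−48/25, 28, −86/25).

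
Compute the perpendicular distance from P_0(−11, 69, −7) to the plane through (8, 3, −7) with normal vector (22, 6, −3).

22/23

The plane has equation n·(r − (8, 3, −7)) = 0, i.e. n·r = 215.
Then n·(−11, 69, −7) − 215 = −22.
|n| = √(484 + 36 + 9) = 23, so the distance is |-22|/23 = 22/23.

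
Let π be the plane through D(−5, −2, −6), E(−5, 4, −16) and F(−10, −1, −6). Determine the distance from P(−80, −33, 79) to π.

DE = (0, 6, −10) and DF = (−5, 1, 0), so a normal is n = DE × DF = (10, 50, 30).
Then n·(−80, −33, 79) − (−330) = 250.
|n| = √(100 + 2500 + 900) = 10√35, so the distance is |250|/(10√35) = 25/√35.

25/√35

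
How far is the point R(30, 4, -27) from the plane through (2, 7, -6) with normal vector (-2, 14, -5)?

The plane has equation n·(r − (2, 7, -6)) = 0, i.e. n·r = 124.
Then n·(30, 4, -27) - 124 = 7.
|n| = √(4 + 196 + 25) = 15, so the distance is |7|/15 = 7/15.

7/15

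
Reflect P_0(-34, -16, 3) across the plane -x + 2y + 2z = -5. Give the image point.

(-280/9, -196/9, -25/9)

n = (-1, 2, 2), |n|² = 9, n·P_0 − (-5) = 13, so t = 13/9.
Foot F = P_0 − (13/9)·n = (-293/9, -170/9, 1/9); the reflection is 2F − P_0 = (-280/9, -196/9, -25/9).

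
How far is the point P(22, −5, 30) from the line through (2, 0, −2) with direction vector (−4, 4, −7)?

3√17

Direction vector d = (−4, 4, −7).
AP = (20, −5, 32), and AP × d = (−93, 12, 60).
|AP × d|² = 12393 and |d|² = 81, so the distance is √(12393/81) = √153 = 3√17.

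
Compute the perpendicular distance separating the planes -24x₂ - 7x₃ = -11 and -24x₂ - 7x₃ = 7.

With common normal n = (0, -24, -7) (|n| = 25), the distance is |(-11) − 7|/|n| = 18/25.

18/25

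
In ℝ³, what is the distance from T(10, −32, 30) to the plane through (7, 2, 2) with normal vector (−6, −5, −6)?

The plane has equation n·(r − (7, 2, 2)) = 0, i.e. n·r = -64.
n = (−6, −5, −6); n·P − (-64) = -16; |n| = √97; distance = 16/√97 = 16√97/97.

16√97/97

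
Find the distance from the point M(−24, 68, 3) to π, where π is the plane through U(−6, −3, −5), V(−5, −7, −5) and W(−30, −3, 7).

UV = (1, −4, 0) and UW = (−24, 0, 12), so a normal is n = UV × UW = (−48, −12, −96).
n = (−48, −12, −96); n·P − 804 = -756; |n| = 108; distance = 756/108 = 7.

7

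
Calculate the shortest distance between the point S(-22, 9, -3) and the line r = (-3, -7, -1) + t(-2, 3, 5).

√469

Direction vector d = (-2, 3, 5).
AP = (-19, 16, -2), and AP × d = (86, 99, -25).
|AP × d|² = 17822 and |d|² = 38, so the distance is √(17822/38) = √469.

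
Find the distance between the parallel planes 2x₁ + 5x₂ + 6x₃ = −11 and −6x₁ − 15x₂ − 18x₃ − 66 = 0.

Divide the second equation by -3 to match normals: 2x₁ + 5x₂ + 6x₃ = -22.
Both planes have normal n = (2, 5, 6), |n| = √65. Any point on the first plane is at distance |(-22) − (-11)|/|n| = 11/√65 from the second.

11/√65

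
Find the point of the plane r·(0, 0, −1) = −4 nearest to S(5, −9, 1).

The perpendicular from S has direction n = (0, 0, −1): r = (5, −9, 1) + λ(0, 0, −1).
Substitute into the plane: n·(S + λn) = -4 gives -1 + 1λ = -4, so λ = -3.
Foot = (5, −9, 1) + (-3)·(0, 0, −1) = (5, −9, 4).

(5, -9, 4)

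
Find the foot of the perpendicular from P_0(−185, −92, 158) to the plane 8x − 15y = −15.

(-3105/17, -1639/17, 158)

The perpendicular from P_0 has direction n = (8, −15, 0): r = (−185, −92, 158) + μ(8, −15, 0).
Substitute into the plane: n·(P_0 + μn) = -15 gives -100 + 289μ = -15, so μ = 5/17.
Foot = (−185, −92, 158) + (5/17)·(8, −15, 0) = (−3105/17, −1639/17, 158).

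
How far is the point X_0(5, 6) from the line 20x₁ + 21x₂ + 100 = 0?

326/29

d = |20·5 + 21·6 − (-100)| / √(400 + 441) = |326|/29 = 326/29.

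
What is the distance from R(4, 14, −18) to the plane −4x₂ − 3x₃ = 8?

2

d = |(-4)·14 + (-3)·(-18) − 8| / √(0 + 16 + 9) = |-10| / 5 = 2.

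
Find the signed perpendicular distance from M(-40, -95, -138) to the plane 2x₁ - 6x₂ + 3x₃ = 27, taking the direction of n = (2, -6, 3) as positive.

7

n·M − 27 = 49.
|n| = 7, so the signed distance is 49/7 = 7.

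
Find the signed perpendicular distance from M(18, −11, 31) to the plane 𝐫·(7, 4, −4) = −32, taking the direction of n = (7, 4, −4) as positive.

n·M − (-32) = -10.
|n| = 9, so the signed distance is -10/9.

-10/9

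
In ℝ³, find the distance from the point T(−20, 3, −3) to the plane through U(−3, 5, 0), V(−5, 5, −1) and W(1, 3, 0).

5

UV = (−2, 0, −1) and UW = (4, −2, 0), so a normal is n = UV × UW = (−2, −4, 4).
Then n·(−20, 3, −3) − (−14) = 30.
|n| = √(4 + 16 + 16) = 6, so the distance is |30|/6 = 5.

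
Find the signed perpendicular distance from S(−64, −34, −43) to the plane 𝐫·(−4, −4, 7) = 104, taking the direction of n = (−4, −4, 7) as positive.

n·S − 104 = -13.
|n| = 9, so the signed distance is -13/9.

-13/9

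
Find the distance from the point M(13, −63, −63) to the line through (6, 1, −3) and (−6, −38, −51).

√689

A direction vector is d = (−12, −39, −48).
AP = (7, −64, −60), and AP × d = (732, 1056, −1041).
|AP × d|² = 2734641 and |d|² = 3969, so the distance is √(2734641/3969) = √689.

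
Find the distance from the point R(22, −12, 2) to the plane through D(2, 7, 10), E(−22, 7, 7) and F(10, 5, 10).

8/9

DE = (−24, 0, −3) and DF = (8, −2, 0), so a normal is n = DE × DF = (−6, −24, 48).
n = (−6, −24, 48); n·P − 300 = -48; |n| = 54; distance = 48/54 = 8/9.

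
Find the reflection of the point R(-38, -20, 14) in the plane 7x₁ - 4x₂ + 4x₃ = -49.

(-24, -28, 22)

With n = (7, -4, 4), the signed offset is (n·R − (-49))/|n|² = -81/81 = -1.
R' = R − 2t·n = (-38, -20, 14) − (-2)·(7, -4, 4) = (-24, -28, 22).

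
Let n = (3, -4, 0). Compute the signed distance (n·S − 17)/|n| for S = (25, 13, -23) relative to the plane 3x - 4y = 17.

n·S − 17 = 6.
|n| = 5, so the signed distance is 6/5.

6/5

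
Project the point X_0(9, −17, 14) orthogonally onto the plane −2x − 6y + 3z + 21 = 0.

n = (−2, −6, 3), |n|² = 49, and n·X_0 − (-21) = 147.
t = 147/49 = 3, so the foot is X_0 − t·n = (9, −17, 14) − 3·(−2, −6, 3) = (15, 1, 5).

(15, 1, 5)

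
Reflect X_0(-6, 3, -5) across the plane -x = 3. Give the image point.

(0, 3, -5)

n = (-1, 0, 0), |n|² = 1, n·X_0 − 3 = 3, so t = 3/1 = 3.
Foot F = X_0 − 3·n = (-3, 3, -5); the reflection is 2F − X_0 = (0, 3, -5).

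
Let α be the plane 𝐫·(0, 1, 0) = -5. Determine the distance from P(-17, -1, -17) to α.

4

n = (0, 1, 0); n·P − (-5) = 4; |n| = 1; distance = 4/1 = 4.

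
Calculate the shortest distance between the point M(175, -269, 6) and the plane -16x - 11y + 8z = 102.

Normal vector n = (-16, -11, 8), and n·(175, -269, 6) - 102 = 105.
|n| = √(256 + 121 + 64) = 21, so the distance is |105|/21 = 5.

5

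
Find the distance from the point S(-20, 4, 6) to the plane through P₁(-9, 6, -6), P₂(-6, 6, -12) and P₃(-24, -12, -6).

P₁P₂ = (3, 0, -6) and P₁P₃ = (-15, -18, 0), so a normal is n = P₁P₂ × P₁P₃ = (-108, 90, -54).
d = |(-108)·(-20) + 90·4 + (-54)·6 − 1836| / √(11664 + 8100 + 2916) = |360| / (18√70) = 2√70/7.

2√70/7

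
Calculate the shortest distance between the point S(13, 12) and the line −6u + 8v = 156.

The normal to the line is n = (−6, 8) with |n| = 10.
|n·S − 156| = |18 − 156| = 138, so the distance is 138/10 = 69/5.

69/5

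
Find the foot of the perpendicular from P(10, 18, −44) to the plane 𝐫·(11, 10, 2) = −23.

(-1, 8, -46)

n = (11, 10, 2), |n|² = 225, and n·P − (-23) = 225.
t = 225/225 = 1, so the foot is P − t·n = (10, 18, −44) − 1·(11, 10, 2) = (−1, 8, −46).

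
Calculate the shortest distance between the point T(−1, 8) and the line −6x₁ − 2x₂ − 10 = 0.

The normal to the line is n = (−6, −2) with |n| = 2√10.
|n·T − 10| = |-10 − 10| = 20, so the distance is 20/(2√10) = √10.

√10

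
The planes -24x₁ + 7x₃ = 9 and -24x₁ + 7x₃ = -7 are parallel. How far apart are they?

With common normal n = (-24, 0, 7) (|n| = 25), the distance is |9 − (-7)|/|n| = 16/25.

16/25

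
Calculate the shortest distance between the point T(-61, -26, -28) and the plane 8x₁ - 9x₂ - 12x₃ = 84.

2/17

Normal vector n = (8, -9, -12), and n·(-61, -26, -28) - 84 = -2.
|n| = √(64 + 81 + 144) = 17, so the distance is |-2|/17 = 2/17.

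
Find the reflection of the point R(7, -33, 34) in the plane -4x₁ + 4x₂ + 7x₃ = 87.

n = (-4, 4, 7), |n|² = 81, n·R − 87 = -9, so t = -9/81 = -1/9.
Foot F = R − (-1/9)·n = (59/9, -293/9, 313/9); the reflection is 2F − R = (55/9, -289/9, 320/9).

(55/9, -289/9, 320/9)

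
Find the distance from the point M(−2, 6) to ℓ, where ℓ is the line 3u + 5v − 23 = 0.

The normal to the line is n = (3, 5) with |n| = √34.
|n·M − 23| = |24 − 23| = 1, so the distance is 1/√34 = √34/34.

1/√34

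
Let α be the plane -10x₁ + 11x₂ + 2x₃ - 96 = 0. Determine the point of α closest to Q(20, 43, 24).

The perpendicular from Q has direction n = (-10, 11, 2): r = (20, 43, 24) + μ(-10, 11, 2).
Substitute into the plane: n·(Q + μn) = 96 gives 321 + 225μ = 96, so μ = -1.
Foot = (20, 43, 24) + (-1)·(-10, 11, 2) = (30, 32, 22).

(30, 32, 22)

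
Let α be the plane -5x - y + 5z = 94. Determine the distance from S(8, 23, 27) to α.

22/√51

Normal vector n = (-5, -1, 5), and n·(8, 23, 27) - 94 = -22.
|n| = √(25 + 1 + 25) = √51, so the distance is |-22|/√51 = 22/√51.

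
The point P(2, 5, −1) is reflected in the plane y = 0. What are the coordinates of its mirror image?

n = (0, 1, 0), |n|² = 1, n·P − 0 = 5, so t = 5/1 = 5.
Foot F = P − 5·n = (2, 0, −1); the reflection is 2F − P = (2, −5, −1).

(2, -5, -1)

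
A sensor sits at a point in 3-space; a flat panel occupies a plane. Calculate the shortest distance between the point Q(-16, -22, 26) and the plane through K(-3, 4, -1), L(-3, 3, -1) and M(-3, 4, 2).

13

KL = (0, -1, 0) and KM = (0, 0, 3), so a normal is n = KL × KM = (-3, 0, 0).
Then n·(-16, -22, 26) - 9 = 39.
|n| = √(9 + 0 + 0) = 3, so the distance is |39|/3 = 13.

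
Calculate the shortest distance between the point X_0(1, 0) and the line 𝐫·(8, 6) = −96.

52/5

d = |8·1 + 6·0 − (-96)| / √(64 + 36) = |104|/10 = 52/5.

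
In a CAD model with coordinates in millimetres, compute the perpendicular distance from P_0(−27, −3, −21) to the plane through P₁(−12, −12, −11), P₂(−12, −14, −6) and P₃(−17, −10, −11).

5√33/33

P₁P₂ = (0, −2, 5) and P₁P₃ = (−5, 2, 0), so a normal is n = P₁P₂ × P₁P₃ = (−10, −25, −10).
Then n·(−27, −3, −21) − 530 = 25.
|n| = √(100 + 625 + 100) = 5√33, so the distance is |25|/(5√33) = 5√33/33.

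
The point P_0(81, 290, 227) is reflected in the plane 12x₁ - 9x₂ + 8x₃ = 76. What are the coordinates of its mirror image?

(1233/17, 5038/17, 3763/17)

n = (12, -9, 8), |n|² = 289, n·P_0 − 76 = 102, so t = 102/289 = 6/17.
Foot F = P_0 − (6/17)·n = (1305/17, 4984/17, 3811/17); the reflection is 2F − P_0 = (1233/17, 5038/17, 3763/17).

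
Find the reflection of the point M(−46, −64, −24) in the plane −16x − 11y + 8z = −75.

n = (−16, −11, 8), |n|² = 441, n·M − (-75) = 1323, so t = 1323/441 = 3.
Foot F = M − 3·n = (2, −31, −48); the reflection is 2F − M = (50, 2, −72).

(50, 2, -72)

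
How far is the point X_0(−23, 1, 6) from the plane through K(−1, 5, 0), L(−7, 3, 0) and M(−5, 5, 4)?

KL = (−6, −2, 0) and KM = (−4, 0, 4), so a normal is n = KL × KM = (−8, 24, −8).
n = (−8, 24, −8); n·P − 128 = 32; |n| = 8√11; distance = 32/(8√11) = 4/√11.

4√11/11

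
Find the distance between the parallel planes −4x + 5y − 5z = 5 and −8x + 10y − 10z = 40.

Divide the second equation by 2 to match normals: −4x + 5y − 5z = 20.
Both planes have normal n = (−4, 5, −5), |n| = √66. Any point on the first plane is at distance |20 − 5|/|n| = 15/√66 from the second.

5√66/22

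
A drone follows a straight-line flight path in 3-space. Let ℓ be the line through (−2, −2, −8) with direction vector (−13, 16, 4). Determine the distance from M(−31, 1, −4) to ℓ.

5√17

Direction vector d = (−13, 16, 4).
AP = (−29, 3, 4), and AP × d = (−52, 64, −425).
|AP × d|² = 187425 and |d|² = 441, so the distance is √(187425/441) = √425 = 5√17.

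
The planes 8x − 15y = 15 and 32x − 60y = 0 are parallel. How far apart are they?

Divide the second equation by 4 to match normals: 8x − 15y = 0.
With common normal n = (8, −15, 0) (|n| = 17), the distance is |15 − 0|/|n| = 15/17.

15/17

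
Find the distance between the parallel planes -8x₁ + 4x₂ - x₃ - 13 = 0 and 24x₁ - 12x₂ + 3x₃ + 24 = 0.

5/9

Divide the second equation by -3 to match normals: -8x₁ + 4x₂ - x₃ = 8.
Both planes have normal n = (-8, 4, -1), |n| = 9. Any point on the first plane is at distance |8 − 13|/|n| = 5/9 from the second.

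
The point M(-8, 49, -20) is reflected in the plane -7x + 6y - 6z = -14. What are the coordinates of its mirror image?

n = (-7, 6, -6), |n|² = 121, n·M − (-14) = 484, so t = 484/121 = 4.
Foot F = M − 4·n = (20, 25, 4); the reflection is 2F − M = (48, 1, 28).

(48, 1, 28)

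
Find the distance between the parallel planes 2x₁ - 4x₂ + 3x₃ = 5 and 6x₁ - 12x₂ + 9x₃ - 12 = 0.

Divide the second equation by 3 to match normals: 2x₁ - 4x₂ + 3x₃ = 4.
With common normal n = (2, -4, 3) (|n| = √29), the distance is |5 − 4|/|n| = 1/√29.

√29/29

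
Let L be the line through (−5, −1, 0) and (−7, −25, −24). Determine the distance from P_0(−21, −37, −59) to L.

√409

A direction vector is d = (−2, −24, −24).
AP = (−16, −36, −59); AP·d = 2312, |AP|² = 5033, |d|² = 1156.
distance² = |AP|² − (AP·d)²/|d|² = 5033 − 5345344/1156 = 409, so the distance is √409.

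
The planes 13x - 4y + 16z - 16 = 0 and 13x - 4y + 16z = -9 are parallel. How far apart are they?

25/21

With common normal n = (13, -4, 16) (|n| = 21), the distance is |16 − (-9)|/|n| = 25/21.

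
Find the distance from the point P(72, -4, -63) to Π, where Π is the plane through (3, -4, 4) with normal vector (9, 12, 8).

5

The plane has equation n·(r − (3, -4, 4)) = 0, i.e. n·r = 11.
Then n·(72, -4, -63) - 11 = 85.
|n| = √(81 + 144 + 64) = 17, so the distance is |85|/17 = 5.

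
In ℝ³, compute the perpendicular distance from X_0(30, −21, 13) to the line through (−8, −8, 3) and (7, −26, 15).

A direction vector is d = (15, −18, 12).
AP = (38, −13, 10), and AP × d = (24, −306, −489).
|AP × d|² = 333333 and |d|² = 693, so the distance is √(333333/693) = √481.

√481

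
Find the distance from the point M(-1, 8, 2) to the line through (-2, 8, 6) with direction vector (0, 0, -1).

1

Direction vector d = (0, 0, -1).
AP = (1, 0, -4), and AP × d = (0, 1, 0).
|AP × d|² = 1 and |d|² = 1, so the distance is √1 = 1.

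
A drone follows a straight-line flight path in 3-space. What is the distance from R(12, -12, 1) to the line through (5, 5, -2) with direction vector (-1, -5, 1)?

Direction vector d = (-1, -5, 1).
AP = (7, -17, 3), and AP × d = (-2, -10, -52).
|AP × d|² = 2808 and |d|² = 27, so the distance is √(2808/27) = √104 = 2√26.

2√26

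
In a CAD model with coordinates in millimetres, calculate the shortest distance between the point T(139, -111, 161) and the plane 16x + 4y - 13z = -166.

d = |16·139 + 4·(-111) + (-13)·161 − (-166)| / √(256 + 16 + 169) = |-147| / 21 = 7.

7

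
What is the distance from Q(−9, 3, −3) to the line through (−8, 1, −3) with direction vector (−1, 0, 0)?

Direction vector d = (−1, 0, 0).
AP = (−1, 2, 0), and AP × d = (0, 0, 2).
|AP × d|² = 4 and |d|² = 1, so the distance is √4 = 2.

2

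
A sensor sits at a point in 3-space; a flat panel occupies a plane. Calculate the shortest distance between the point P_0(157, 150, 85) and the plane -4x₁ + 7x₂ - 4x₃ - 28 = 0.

6

Normal vector n = (-4, 7, -4), and n·(157, 150, 85) - 28 = 54.
|n| = √(16 + 49 + 16) = 9, so the distance is |54|/9 = 6.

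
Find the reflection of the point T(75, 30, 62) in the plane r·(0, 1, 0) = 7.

With n = (0, 1, 0), the signed offset is (n·T − 7)/|n|² = 23/1 = 23.
T' = T − 2t·n = (75, 30, 62) − 46·(0, 1, 0) = (75, -16, 62).

(75, -16, 62)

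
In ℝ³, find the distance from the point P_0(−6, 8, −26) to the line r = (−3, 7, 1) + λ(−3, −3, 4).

√433

Direction vector d = (−3, −3, 4).
AP = (−3, 1, −27); AP·d = -102, |AP|² = 739, |d|² = 34.
distance² = |AP|² − (AP·d)²/|d|² = 739 − 10404/34 = 433, so the distance is √433.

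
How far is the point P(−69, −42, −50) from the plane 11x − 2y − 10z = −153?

d = |11·(-69) + (-2)·(-42) + (-10)·(-50) − (-153)| / √(121 + 4 + 100) = |-22| / 15 = 22/15.

22/15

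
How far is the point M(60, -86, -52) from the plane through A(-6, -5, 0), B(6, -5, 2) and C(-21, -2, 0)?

AB = (12, 0, 2) and AC = (-15, 3, 0), so a normal is n = AB × AC = (-6, -30, 36).
Then n·(60, -86, -52) - 186 = 162.
|n| = √(36 + 900 + 1296) = 6√62, so the distance is |162|/(6√62) = 27/√62.

27/√62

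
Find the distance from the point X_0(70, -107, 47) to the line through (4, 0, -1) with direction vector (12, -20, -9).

3√901

Direction vector d = (12, -20, -9).
AP = (66, -107, 48), and AP × d = (1923, 1170, -36).
|AP × d|² = 5068125 and |d|² = 625, so the distance is √(5068125/625) = √8109 = 3√901.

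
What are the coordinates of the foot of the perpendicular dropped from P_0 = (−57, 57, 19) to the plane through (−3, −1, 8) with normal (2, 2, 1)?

(-551/9, 475/9, 152/9)

The perpendicular from P_0 has direction n = (2, 2, 1): r = (−57, 57, 19) + λ(2, 2, 1).
Substitute into the plane: n·(P_0 + λn) = 0 gives 19 + 9λ = 0, so λ = -19/9.
Foot = (−57, 57, 19) + (-19/9)·(2, 2, 1) = (−551/9, 475/9, 152/9).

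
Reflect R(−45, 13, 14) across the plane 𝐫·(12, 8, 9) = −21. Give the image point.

With n = (12, 8, 9), the signed offset is (n·R − (-21))/|n|² = -289/289 = -1.
R' = R − 2t·n = (−45, 13, 14) − (-2)·(12, 8, 9) = (−21, 29, 32).

(-21, 29, 32)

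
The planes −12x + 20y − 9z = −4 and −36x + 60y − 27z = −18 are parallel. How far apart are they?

2/25

Divide the second equation by 3 to match normals: −12x + 20y − 9z = -6.
Both planes have normal n = (−12, 20, −9), |n| = 25. Any point on the first plane is at distance |(-6) − (-4)|/|n| = 2/25 from the second.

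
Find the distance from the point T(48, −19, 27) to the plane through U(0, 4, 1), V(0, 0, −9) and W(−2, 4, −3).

5√5/3

UV = (0, −4, −10) and UW = (−2, 0, −4), so a normal is n = UV × UW = (16, 20, −8).
Then n·(48, −19, 27) − 72 = 100.
|n| = √(256 + 400 + 64) = 12√5, so the distance is |100|/(12√5) = 5√5/3.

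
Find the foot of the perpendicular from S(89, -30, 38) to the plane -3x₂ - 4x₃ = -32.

The perpendicular from S has direction n = (0, -3, -4): r = (89, -30, 38) + t(0, -3, -4).
Substitute into the plane: n·(S + tn) = -32 gives -62 + 25t = -32, so t = 6/5.
Foot = (89, -30, 38) + (6/5)·(0, -3, -4) = (89, -168/5, 166/5).

(89, -168/5, 166/5)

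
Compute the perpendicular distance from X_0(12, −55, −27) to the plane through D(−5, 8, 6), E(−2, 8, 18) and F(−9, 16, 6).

DE = (3, 0, 12) and DF = (−4, 8, 0), so a normal is n = DE × DF = (−96, −48, 24).
d = |(-96)·12 + (-48)·(-55) + 24·(-27) − 240| / √(9216 + 2304 + 576) = |600| / (24√21) = 25/√21.

25/√21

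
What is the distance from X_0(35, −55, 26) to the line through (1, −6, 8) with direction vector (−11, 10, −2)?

Direction vector d = (−11, 10, −2).
AP = (34, −49, 18), and AP × d = (−82, −130, −199).
|AP × d|² = 63225 and |d|² = 225, so the distance is √(63225/225) = √281.

√281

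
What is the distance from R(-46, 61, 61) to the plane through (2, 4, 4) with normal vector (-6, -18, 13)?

3/23

The plane has equation n·(r − (2, 4, 4)) = 0, i.e. n·r = -32.
n = (-6, -18, 13); n·P − (-32) = 3; |n| = 23; distance = 3/23.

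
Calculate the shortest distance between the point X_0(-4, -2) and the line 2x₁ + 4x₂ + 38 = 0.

11/√5

The normal to the line is n = (2, 4) with |n| = 2√5.
|n·X_0 − (-38)| = |-16 − (-38)| = 22, so the distance is 22/(2√5) = 11√5/5.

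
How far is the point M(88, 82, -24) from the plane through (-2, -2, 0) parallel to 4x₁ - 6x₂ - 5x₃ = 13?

24√77/77

Parallel planes share the normal n = (4, -6, -5); since (-2, -2, 0) lies on the plane, its equation is 4x₁ - 6x₂ - 5x₃ = 4.
Then n·(88, 82, -24) - 4 = -24.
|n| = √(16 + 36 + 25) = √77, so the distance is |-24|/√77 = 24/√77.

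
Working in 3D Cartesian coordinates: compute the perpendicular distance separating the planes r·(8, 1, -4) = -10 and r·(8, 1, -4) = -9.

1/9

With common normal n = (8, 1, -4) (|n| = 9), the distance is |(-10) − (-9)|/|n| = 1/9.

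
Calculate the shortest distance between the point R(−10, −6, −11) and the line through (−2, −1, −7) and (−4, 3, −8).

√105

A direction vector is d = (−2, 4, −1).
AP = (−8, −5, −4), and AP × d = (21, 0, −42).
|AP × d|² = 2205 and |d|² = 21, so the distance is √(2205/21) = √105.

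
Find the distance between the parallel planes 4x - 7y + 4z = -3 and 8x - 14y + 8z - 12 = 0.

1

Divide the second equation by 2 to match normals: 4x - 7y + 4z = 6.
Both planes have normal n = (4, -7, 4), |n| = 9. Any point on the first plane is at distance |6 − (-3)|/|n| = 9/9 = 1 from the second.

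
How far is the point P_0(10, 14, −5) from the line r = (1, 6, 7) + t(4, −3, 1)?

Direction vector d = (4, −3, 1).
AP = (9, 8, −12), and AP × d = (−28, −57, −59).
|AP × d|² = 7514 and |d|² = 26, so the distance is √(7514/26) = √289 = 17.

17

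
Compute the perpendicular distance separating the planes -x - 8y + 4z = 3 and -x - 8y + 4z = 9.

With common normal n = (-1, -8, 4) (|n| = 9), the distance is |3 − 9|/|n| = 6/9 = 2/3.

2/3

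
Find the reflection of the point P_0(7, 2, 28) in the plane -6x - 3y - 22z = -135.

n = (-6, -3, -22), |n|² = 529, n·P_0 − (-135) = -529, so t = -529/529 = -1.
Foot F = P_0 − (-1)·n = (1, -1, 6); the reflection is 2F − P_0 = (-5, -4, -16).

(-5, -4, -16)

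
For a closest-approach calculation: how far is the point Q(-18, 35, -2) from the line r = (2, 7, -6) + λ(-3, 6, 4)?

Direction vector d = (-3, 6, 4).
AP = (-20, 28, 4), and AP × d = (88, 68, -36).
|AP × d|² = 13664 and |d|² = 61, so the distance is √(13664/61) = √224 = 4√14.

4√14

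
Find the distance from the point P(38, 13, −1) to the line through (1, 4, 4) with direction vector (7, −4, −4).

Direction vector d = (7, −4, −4).
AP = (37, 9, −5), and AP × d = (−56, 113, −211).
|AP × d|² = 60426 and |d|² = 81, so the distance is √(60426/81) = √746.

√746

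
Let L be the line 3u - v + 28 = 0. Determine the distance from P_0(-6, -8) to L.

9√10/5

d = |3·(-6) + (-1)·(-8) − (-28)| / √(9 + 1) = |18|/√10 = 18/√10.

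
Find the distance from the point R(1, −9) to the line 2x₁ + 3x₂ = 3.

The normal to the line is n = (2, 3) with |n| = √13.
|n·R − 3| = |-25 − 3| = 28, so the distance is 28/√13 = 28√13/13.

28√13/13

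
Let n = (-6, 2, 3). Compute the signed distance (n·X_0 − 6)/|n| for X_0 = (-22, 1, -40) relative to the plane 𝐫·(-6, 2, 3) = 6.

n·X_0 − 6 = 8.
|n| = 7, so the signed distance is 8/7.

8/7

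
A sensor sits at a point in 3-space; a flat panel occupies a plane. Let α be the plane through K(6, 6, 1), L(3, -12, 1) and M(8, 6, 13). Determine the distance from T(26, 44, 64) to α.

19/√38

KL = (-3, -18, 0) and KM = (2, 0, 12), so a normal is n = KL × KM = (-216, 36, 36).
d = |(-216)·26 + 36·44 + 36·64 − (-1044)| / √(46656 + 1296 + 1296) = |-684| / (36√38) = √38/2.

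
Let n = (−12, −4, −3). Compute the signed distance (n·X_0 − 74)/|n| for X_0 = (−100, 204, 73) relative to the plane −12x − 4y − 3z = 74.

7

n·X_0 − 74 = 91.
|n| = 13, so the signed distance is 91/13 = 7.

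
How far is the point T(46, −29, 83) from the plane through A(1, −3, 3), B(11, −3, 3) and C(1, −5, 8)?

AB = (10, 0, 0) and AC = (0, −2, 5), so a normal is n = AB × AC = (0, −50, −20).
Then n·(46, −29, 83) − 90 = −300.
|n| = √(0 + 2500 + 400) = 10√29, so the distance is |-300|/(10√29) = 30√29/29.

30√29/29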